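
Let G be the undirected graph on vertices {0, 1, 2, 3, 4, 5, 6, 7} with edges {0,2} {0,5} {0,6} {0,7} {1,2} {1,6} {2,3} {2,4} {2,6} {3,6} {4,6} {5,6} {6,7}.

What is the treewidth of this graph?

2

A width-2 tree decomposition is:
Bags: B1 = {0, 6, 7}  B2 = {0, 2, 6}  B3 = {0, 5, 6}  B4 = {1, 2, 6}  B5 = {2, 4, 6}  B6 = {2, 3, 6}
Tree: B1–B2, B1–B3, B2–B4, B4–B5, B5–B6
The largest bag has 3 vertices, giving width 2; this decomposition certifies tw(G) ≤ 2. For the lower bound, the 3 vertices {0, 2, 6} are pairwise adjacent, and any tree decomposition puts a clique entirely inside one bag — forcing width ≥ 2. Combining the bounds, tw(G) = 2.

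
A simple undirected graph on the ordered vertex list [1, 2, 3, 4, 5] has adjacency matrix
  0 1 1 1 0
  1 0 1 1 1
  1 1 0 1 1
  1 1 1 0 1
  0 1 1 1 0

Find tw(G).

A width-3 tree decomposition is:
Bags: B1 = {2, 3, 4, 5}  B2 = {1, 2, 3, 4}
Tree: B1–B2
Each bag holds 4 vertices, so the decomposition has width 3, which upper-bounds the treewidth. On the other hand G contains the 4-clique {1, 2, 3, 4}. A clique must lie in a single bag of any decomposition, so no decomposition can have width below 3. The upper and lower bounds meet at 3, so that is the treewidth.

3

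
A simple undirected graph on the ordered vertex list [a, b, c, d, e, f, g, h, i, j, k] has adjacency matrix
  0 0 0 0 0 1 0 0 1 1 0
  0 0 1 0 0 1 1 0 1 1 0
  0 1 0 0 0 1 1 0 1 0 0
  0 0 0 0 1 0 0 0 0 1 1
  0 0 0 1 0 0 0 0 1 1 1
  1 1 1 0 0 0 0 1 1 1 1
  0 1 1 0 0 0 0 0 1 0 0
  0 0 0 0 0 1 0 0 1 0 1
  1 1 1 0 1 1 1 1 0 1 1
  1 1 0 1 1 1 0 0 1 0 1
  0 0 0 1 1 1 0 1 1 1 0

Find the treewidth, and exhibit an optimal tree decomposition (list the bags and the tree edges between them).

Each bag holds 4 vertices, so the decomposition has width 3, which upper-bounds the treewidth. On the other hand G contains the 4-clique {d, e, j, k}. A clique must lie in a single bag of any decomposition, so no decomposition can have width below 3. Combining the bounds, tw(G) = 3.

Treewidth 3.
One such decomposition:
Bags: B1 = {b, f, i, j}  B2 = {f, i, j, k}  B3 = {b, c, f, i}  B4 = {b, c, g, i}  B5 = {e, i, j, k}  B6 = {a, f, i, j}  B7 = {d, e, j, k}  B8 = {f, h, i, k}
Tree: B1–B2, B1–B3, B3–B4, B2–B5, B2–B6, B5–B7, B2–B8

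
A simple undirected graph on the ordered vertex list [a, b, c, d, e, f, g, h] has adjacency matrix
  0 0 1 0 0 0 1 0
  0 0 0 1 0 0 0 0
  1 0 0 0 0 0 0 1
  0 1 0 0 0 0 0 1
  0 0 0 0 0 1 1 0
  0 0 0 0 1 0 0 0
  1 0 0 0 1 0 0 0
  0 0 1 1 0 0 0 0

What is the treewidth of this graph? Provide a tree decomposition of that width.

Every bag has size at most 2, so the width is 2 − 1 = 1 and tw(G) ≤ 1. G has an edge, so its treewidth is at least 1. Combining the bounds, tw(G) = 1.

Treewidth 1.
Bags: B1 = {e, f}  B2 = {e, g}  B3 = {a, g}  B4 = {a, c}  B5 = {c, h}  B6 = {d, h}  B7 = {b, d}
Tree: B1–B2, B2–B3, B3–B4, B4–B5, B5–B6, B6–B7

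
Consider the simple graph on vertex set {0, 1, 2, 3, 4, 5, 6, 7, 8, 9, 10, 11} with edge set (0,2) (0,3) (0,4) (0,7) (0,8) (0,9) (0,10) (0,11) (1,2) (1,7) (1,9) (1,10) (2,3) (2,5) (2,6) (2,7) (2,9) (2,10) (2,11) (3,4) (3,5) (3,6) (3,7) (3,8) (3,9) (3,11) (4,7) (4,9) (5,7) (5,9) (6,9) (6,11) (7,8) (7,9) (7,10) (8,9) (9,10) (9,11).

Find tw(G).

A width-4 tree decomposition is:
Bags: B1 = {0, 2, 3, 7, 9}  B2 = {0, 2, 7, 9, 10}  B3 = {1, 2, 7, 9, 10}  B4 = {0, 2, 3, 9, 11}  B5 = {2, 3, 5, 7, 9}  B6 = {0, 3, 7, 8, 9}  B7 = {2, 3, 6, 9, 11}  B8 = {0, 3, 4, 7, 9}
Tree: B1–B2, B2–B3, B1–B4, B1–B5, B1–B6, B4–B7, B6–B8
The largest bag has 5 vertices, giving width 4; this decomposition certifies tw(G) ≤ 4. For the lower bound, the 5 vertices {0, 3, 7, 8, 9} are pairwise adjacent, and any tree decomposition puts a clique entirely inside one bag — forcing width ≥ 4. Therefore the treewidth is 4.

4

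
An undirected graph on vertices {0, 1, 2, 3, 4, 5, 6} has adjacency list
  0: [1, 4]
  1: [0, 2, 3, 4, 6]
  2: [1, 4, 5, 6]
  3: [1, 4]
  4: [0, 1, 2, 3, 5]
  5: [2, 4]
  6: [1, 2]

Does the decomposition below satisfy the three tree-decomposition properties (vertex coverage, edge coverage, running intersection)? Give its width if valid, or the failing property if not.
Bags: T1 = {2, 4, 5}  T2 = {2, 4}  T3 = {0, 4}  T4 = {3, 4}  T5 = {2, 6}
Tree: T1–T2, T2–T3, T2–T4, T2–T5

No — vertex 1 appears in no bag.

A tree decomposition must satisfy three properties: every vertex lies in some bag; for every edge, both endpoints lie together in some bag; and for every vertex, the bags containing it form a connected subtree. Here vertex 1 appears in no bag, so the decomposition is invalid.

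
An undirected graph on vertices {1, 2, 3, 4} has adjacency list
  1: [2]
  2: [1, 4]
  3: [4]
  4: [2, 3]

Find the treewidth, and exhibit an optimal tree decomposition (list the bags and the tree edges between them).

Each bag holds 2 vertices, so the decomposition has width 1, which upper-bounds the treewidth. G has an edge, so its treewidth is at least 1. Hence tw(G) = 1 exactly.

Treewidth 1.
One such decomposition:
Bags: B1 = {1, 2}  B2 = {2, 4}  B3 = {3, 4}
Tree: B1–B2, B2–B3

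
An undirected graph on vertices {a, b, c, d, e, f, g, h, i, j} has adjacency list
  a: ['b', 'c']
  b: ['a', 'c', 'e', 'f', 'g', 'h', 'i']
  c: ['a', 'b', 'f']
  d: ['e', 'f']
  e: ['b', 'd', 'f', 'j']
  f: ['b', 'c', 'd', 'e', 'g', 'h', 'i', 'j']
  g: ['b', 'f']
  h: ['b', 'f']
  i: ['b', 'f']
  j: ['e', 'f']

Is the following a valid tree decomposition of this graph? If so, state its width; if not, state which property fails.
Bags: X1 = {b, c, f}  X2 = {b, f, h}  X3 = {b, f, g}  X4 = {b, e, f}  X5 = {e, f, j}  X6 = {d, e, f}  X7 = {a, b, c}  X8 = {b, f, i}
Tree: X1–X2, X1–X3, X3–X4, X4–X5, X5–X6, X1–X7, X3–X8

Yes; width 2.

Every vertex of G appears in some bag (union = {a, b, c, d, e, f, g, h, i, j}); every edge is covered by a bag; and for each vertex v the set of bags containing v is connected in the bag tree. The decomposition is therefore valid. The largest bag has 3 vertices, so the width is 2.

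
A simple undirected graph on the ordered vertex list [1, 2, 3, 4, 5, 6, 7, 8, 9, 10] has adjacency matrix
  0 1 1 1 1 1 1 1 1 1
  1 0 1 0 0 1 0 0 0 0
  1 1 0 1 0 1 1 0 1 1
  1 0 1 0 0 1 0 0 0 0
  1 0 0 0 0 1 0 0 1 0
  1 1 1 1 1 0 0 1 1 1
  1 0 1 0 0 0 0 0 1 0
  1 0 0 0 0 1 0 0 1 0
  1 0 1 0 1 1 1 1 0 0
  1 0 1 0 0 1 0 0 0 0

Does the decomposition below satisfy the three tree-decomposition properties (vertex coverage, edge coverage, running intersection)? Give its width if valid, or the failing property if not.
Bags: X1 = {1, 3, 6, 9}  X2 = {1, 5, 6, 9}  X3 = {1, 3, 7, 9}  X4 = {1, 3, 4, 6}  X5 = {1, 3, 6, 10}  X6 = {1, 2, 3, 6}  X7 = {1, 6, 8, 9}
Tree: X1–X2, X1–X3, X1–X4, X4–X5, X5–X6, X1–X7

Vertex coverage: the bags together contain {1, 2, 3, 4, 5, 6, 7, 8, 9, 10}, the full vertex set. Edge coverage: each edge of G has both endpoints in at least one bag. Running intersection: for every vertex, the bags containing it form a connected subtree. All three properties hold, so this is a valid tree decomposition of width max|bag| − 1 = 3, and hence tw(G) ≤ 3.

Yes; width 3.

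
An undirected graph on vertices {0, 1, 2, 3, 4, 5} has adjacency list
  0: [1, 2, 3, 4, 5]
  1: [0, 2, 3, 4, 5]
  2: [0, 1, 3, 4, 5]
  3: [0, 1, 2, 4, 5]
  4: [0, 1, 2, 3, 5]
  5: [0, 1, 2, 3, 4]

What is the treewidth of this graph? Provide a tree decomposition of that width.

A single bag containing all 6 vertices is trivially a valid decomposition of width 5. On the other hand G contains the 6-clique {0, 1, 2, 3, 4, 5}. A clique must lie in a single bag of any decomposition, so no decomposition can have width below 5. Hence tw(G) = 5 exactly.

Treewidth 5.
One optimal decomposition is:
Bags: B1 = {0, 1, 2, 3, 4, 5}
Tree: (single bag)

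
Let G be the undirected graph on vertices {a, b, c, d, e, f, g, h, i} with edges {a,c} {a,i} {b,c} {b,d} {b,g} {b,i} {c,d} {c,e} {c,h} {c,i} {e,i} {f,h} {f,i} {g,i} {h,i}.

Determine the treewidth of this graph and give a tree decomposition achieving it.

Every bag has size at most 3, so the width is 3 − 1 = 2 and tw(G) ≤ 2. For the lower bound, the 3 vertices {b, c, d} are pairwise adjacent, and any tree decomposition puts a clique entirely inside one bag — forcing width ≥ 2. Hence tw(G) = 2 exactly.

Treewidth 2.
Bags: B1 = {c, h, i}  B2 = {c, e, i}  B3 = {b, c, i}  B4 = {b, g, i}  B5 = {f, h, i}  B6 = {b, c, d}  B7 = {a, c, i}
Tree: B1–B2, B1–B3, B3–B4, B1–B5, B3–B6, B1–B7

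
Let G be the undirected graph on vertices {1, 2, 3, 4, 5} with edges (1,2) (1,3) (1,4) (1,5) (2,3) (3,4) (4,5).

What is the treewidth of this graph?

2

A width-2 tree decomposition is:
Bags: B1 = {1, 2, 3}  B2 = {1, 3, 4}  B3 = {1, 4, 5}
Tree: B1–B2, B2–B3
Every bag has size at most 3, so the width is 3 − 1 = 2 and tw(G) ≤ 2. For the lower bound, the 3 vertices {1, 2, 3} are pairwise adjacent, and any tree decomposition puts a clique entirely inside one bag — forcing width ≥ 2. Therefore the treewidth is 2.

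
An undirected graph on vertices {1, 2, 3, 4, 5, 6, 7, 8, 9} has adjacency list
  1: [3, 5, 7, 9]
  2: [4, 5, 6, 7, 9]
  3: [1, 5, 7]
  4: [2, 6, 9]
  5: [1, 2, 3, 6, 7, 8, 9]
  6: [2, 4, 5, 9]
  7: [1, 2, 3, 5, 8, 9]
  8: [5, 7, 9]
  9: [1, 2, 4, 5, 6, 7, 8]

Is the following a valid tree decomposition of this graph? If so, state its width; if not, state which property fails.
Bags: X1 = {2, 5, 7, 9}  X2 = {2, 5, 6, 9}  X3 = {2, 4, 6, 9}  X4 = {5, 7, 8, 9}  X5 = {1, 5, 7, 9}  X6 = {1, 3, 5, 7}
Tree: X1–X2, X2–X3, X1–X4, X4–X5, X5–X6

Yes; width 3.

Checking the three conditions: (i) the bags cover all of {1, 2, 3, 4, 5, 6, 7, 8, 9}; (ii) for each edge, some bag contains both endpoints; (iii) the bags containing any fixed vertex form a subtree. All hold, so the decomposition is valid with width 4 − 1 = 3.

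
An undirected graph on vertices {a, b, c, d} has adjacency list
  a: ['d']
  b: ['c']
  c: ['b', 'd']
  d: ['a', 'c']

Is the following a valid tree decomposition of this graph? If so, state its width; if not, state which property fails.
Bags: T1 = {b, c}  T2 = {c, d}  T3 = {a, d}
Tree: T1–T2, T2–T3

Every vertex of G appears in some bag (union = {a, b, c, d}); every edge is covered by a bag; and for each vertex v the set of bags containing v is connected in the bag tree. The decomposition is therefore valid. The largest bag has 2 vertices, so the width is 1.

Yes; width 1.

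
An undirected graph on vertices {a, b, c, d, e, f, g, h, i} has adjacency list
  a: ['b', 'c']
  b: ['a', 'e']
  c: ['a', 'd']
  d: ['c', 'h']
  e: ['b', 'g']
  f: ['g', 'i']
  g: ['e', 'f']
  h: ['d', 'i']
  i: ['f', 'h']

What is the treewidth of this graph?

2

A width-2 tree decomposition is:
Bags: B1 = {a, c, d}  B2 = {a, b, d}  B3 = {b, d, e}  B4 = {d, e, g}  B5 = {d, f, g}  B6 = {d, f, i}  B7 = {d, h, i}
Tree: B1–B2, B2–B3, B3–B4, B4–B5, B5–B6, B6–B7
Each bag holds 3 vertices, so the decomposition has width 2, which upper-bounds the treewidth. For the lower bound, G contains the cycle d–c–a–b–e–g–f–i–h–d, so G is not a forest; only forests have treewidth ≤ 1, hence tw(G) ≥ 2. The upper and lower bounds meet at 2, so that is the treewidth.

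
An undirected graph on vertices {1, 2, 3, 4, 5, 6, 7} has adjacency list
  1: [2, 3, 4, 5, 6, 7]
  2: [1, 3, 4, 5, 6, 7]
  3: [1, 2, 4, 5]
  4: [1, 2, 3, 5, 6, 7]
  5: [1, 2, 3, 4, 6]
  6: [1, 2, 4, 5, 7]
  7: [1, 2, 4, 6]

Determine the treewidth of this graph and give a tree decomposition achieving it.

Treewidth 4.
One such decomposition:
Bags: B1 = {1, 2, 4, 5, 6}  B2 = {1, 2, 4, 6, 7}  B3 = {1, 2, 3, 4, 5}
Tree: B1–B2, B1–B3

The largest bag has 5 vertices, giving width 4; this decomposition certifies tw(G) ≤ 4. Conversely, {1, 2, 3, 4, 5} is a clique of size 5, and the vertices of any clique must share a bag in every tree decomposition; so some bag has ≥ 5 vertices and tw(G) ≥ 4. Hence tw(G) = 4 exactly.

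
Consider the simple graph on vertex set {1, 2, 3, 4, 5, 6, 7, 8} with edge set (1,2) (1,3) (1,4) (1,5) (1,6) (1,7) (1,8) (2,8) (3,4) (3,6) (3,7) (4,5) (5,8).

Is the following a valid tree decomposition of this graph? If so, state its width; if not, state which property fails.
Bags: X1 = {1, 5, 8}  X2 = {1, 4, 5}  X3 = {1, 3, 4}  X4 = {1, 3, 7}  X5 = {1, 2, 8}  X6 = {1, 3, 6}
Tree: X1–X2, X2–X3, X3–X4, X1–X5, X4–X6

Checking the three conditions: (i) the bags cover all of {1, 2, 3, 4, 5, 6, 7, 8}; (ii) for each edge, some bag contains both endpoints; (iii) the bags containing any fixed vertex form a subtree. All hold, so the decomposition is valid with width 3 − 1 = 2.

Yes; width 2.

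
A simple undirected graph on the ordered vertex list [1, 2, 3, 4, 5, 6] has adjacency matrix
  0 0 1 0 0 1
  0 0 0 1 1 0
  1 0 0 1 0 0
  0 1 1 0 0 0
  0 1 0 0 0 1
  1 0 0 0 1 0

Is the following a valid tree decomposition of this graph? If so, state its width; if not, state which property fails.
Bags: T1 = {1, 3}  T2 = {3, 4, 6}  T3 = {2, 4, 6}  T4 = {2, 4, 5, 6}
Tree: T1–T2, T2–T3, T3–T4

A tree decomposition must satisfy three properties: every vertex lies in some bag; for every edge, both endpoints lie together in some bag; and for every vertex, the bags containing it form a connected subtree. Here edge (6,1) lies in no bag, so the decomposition is invalid.

No — edge (6,1) lies in no bag.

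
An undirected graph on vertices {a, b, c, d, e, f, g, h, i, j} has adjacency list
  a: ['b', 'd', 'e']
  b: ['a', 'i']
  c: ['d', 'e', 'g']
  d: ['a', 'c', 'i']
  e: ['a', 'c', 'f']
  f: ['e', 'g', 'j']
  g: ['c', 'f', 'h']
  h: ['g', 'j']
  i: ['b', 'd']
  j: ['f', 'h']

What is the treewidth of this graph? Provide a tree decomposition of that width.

Each bag holds 3 vertices, so the decomposition has width 2, which upper-bounds the treewidth. Since h–j–f–g–h is a cycle in G, G is not acyclic. Forests are exactly the graphs of treewidth ≤ 1, so tw(G) ≥ 2. Combining the bounds, tw(G) = 2.

Treewidth 2.
One such decomposition:
Bags: B1 = {g, h, j}  B2 = {f, g, j}  B3 = {c, f, g}  B4 = {c, e, f}  B5 = {c, d, e}  B6 = {a, d, e}  B7 = {a, d, i}  B8 = {a, b, i}
Tree: B1–B2, B2–B3, B3–B4, B4–B5, B5–B6, B6–B7, B7–B8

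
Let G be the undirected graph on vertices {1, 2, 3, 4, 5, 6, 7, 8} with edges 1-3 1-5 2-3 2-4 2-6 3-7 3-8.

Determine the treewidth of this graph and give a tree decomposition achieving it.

Every bag has size at most 2, so the width is 2 − 1 = 1 and tw(G) ≤ 1. G has an edge, so its treewidth is at least 1. The upper and lower bounds meet at 1, so that is the treewidth.

Treewidth 1.
One such decomposition:
Bags: B1 = {2, 4}  B2 = {2, 3}  B3 = {2, 6}  B4 = {3, 7}  B5 = {1, 3}  B6 = {3, 8}  B7 = {1, 5}
Tree: B1–B2, B1–B3, B2–B4, B2–B5, B4–B6, B5–B7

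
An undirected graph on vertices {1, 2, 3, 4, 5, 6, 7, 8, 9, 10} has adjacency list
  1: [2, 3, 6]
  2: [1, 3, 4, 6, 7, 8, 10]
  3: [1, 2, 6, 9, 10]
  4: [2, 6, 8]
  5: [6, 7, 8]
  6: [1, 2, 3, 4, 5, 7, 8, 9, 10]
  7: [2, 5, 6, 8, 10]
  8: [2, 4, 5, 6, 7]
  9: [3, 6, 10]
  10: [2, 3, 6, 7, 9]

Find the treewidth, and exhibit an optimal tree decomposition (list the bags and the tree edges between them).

Treewidth 3.
One optimal decomposition is:
Bags: B1 = {2, 6, 7, 10}  B2 = {2, 3, 6, 10}  B3 = {3, 6, 9, 10}  B4 = {2, 6, 7, 8}  B5 = {1, 2, 3, 6}  B6 = {5, 6, 7, 8}  B7 = {2, 4, 6, 8}
Tree: B1–B2, B2–B3, B1–B4, B2–B5, B4–B6, B4–B7

The largest bag has 4 vertices, giving width 3; this decomposition certifies tw(G) ≤ 3. For the lower bound, the 4 vertices {3, 6, 9, 10} are pairwise adjacent, and any tree decomposition puts a clique entirely inside one bag — forcing width ≥ 3. The upper and lower bounds meet at 3, so that is the treewidth.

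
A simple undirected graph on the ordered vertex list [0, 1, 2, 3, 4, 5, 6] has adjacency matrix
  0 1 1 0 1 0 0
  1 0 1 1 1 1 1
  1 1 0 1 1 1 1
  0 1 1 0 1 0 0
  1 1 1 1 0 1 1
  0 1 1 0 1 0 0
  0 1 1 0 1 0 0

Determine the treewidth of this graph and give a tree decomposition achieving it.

Treewidth 3.
One such decomposition:
Bags: B1 = {0, 1, 2, 4}  B2 = {1, 2, 3, 4}  B3 = {1, 2, 4, 5}  B4 = {1, 2, 4, 6}
Tree: B1–B2, B1–B3, B2–B4

The largest bag has 4 vertices, giving width 3; this decomposition certifies tw(G) ≤ 3. On the other hand G contains the 4-clique {0, 1, 2, 4}. A clique must lie in a single bag of any decomposition, so no decomposition can have width below 3. Combining the bounds, tw(G) = 3.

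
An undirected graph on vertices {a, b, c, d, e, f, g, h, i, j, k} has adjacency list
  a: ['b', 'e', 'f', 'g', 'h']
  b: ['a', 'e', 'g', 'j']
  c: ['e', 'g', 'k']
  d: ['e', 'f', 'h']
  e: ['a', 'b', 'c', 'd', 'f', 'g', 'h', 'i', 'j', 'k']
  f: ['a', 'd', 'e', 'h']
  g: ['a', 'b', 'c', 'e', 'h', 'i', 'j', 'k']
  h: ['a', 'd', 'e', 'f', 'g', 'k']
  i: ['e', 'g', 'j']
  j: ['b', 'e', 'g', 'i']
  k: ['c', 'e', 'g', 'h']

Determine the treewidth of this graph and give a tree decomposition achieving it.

Treewidth 3.
One optimal decomposition is:
Bags: B1 = {a, e, g, h}  B2 = {a, b, e, g}  B3 = {a, e, f, h}  B4 = {b, e, g, j}  B5 = {d, e, f, h}  B6 = {e, g, i, j}  B7 = {e, g, h, k}  B8 = {c, e, g, k}
Tree: B1–B2, B1–B3, B2–B4, B3–B5, B4–B6, B1–B7, B7–B8

Every bag has size at most 4, so the width is 4 − 1 = 3 and tw(G) ≤ 3. On the other hand G contains the 4-clique {d, e, f, h}. A clique must lie in a single bag of any decomposition, so no decomposition can have width below 3. The upper and lower bounds meet at 3, so that is the treewidth.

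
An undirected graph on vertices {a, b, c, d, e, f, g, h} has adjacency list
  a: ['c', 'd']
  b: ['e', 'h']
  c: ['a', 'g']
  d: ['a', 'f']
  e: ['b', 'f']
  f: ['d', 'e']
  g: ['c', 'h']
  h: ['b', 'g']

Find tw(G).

2

A width-2 tree decomposition is:
Bags: B1 = {b, e, f}  B2 = {b, f, h}  B3 = {f, g, h}  B4 = {c, f, g}  B5 = {a, c, f}  B6 = {a, d, f}
Tree: B1–B2, B2–B3, B3–B4, B4–B5, B5–B6
Each bag holds 3 vertices, so the decomposition has width 2, which upper-bounds the treewidth. For the lower bound, G contains the cycle f–e–b–h–g–c–a–d–f, so G is not a forest; only forests have treewidth ≤ 1, hence tw(G) ≥ 2. The upper and lower bounds meet at 2, so that is the treewidth.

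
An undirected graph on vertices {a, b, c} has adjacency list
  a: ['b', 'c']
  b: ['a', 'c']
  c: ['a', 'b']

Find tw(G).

2

A width-2 tree decomposition is:
Bags: B1 = {a, b, c}
Tree: (single bag)
A single bag containing all 3 vertices is trivially a valid decomposition of width 2. For the lower bound, the 3 vertices {a, b, c} are pairwise adjacent, and any tree decomposition puts a clique entirely inside one bag — forcing width ≥ 2. Combining the bounds, tw(G) = 2.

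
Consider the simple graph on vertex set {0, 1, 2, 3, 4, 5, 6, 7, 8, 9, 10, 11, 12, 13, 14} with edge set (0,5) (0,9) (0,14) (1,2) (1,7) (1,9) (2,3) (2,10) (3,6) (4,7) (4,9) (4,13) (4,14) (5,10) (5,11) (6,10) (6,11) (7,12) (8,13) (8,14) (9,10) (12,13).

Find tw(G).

A width-3 tree decomposition is:
Bags: B1 = {3, 5, 6, 11}  B2 = {3, 5, 6, 10}  B3 = {2, 3, 5, 10}  B4 = {0, 2, 5, 10}  B5 = {0, 2, 9, 10}  B6 = {0, 1, 2, 9}  B7 = {0, 1, 9, 14}  B8 = {1, 4, 9, 14}  B9 = {1, 4, 7, 14}  B10 = {4, 7, 8, 14}  B11 = {4, 7, 8, 13}  B12 = {7, 8, 12, 13}
Tree: B1–B2, B2–B3, B3–B4, B4–B5, B5–B6, B6–B7, B7–B8, B8–B9, B9–B10, B10–B11, B11–B12
Each bag holds 4 vertices, so the decomposition has width 3, which upper-bounds the treewidth. For the lower bound: the 4 vertex sets {3,6,11}, {5}, {10}, {0,1,2,9} are disjoint, each induces a connected subgraph, and every pair is joined by at least one edge of G. Contracting each set to a single vertex therefore yields K_{4} as a minor, and since treewidth is minor-monotone, tw(G) ≥ tw(K_{4}) = 3. Hence tw(G) = 3 exactly.

3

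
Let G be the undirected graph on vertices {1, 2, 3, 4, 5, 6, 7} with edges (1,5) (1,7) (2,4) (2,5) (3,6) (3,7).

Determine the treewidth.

A width-1 tree decomposition is:
Bags: B1 = {3, 6}  B2 = {3, 7}  B3 = {1, 7}  B4 = {1, 5}  B5 = {2, 5}  B6 = {2, 4}
Tree: B1–B2, B2–B3, B3–B4, B4–B5, B5–B6
The largest bag has 2 vertices, giving width 1; this decomposition certifies tw(G) ≤ 1. G has an edge, so its treewidth is at least 1. Combining the bounds, tw(G) = 1.

1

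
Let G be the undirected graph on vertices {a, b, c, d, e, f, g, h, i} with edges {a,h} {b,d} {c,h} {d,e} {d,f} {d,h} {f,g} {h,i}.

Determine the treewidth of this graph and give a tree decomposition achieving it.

The largest bag has 2 vertices, giving width 1; this decomposition certifies tw(G) ≤ 1. G has an edge, so its treewidth is at least 1. Therefore the treewidth is 1.

Treewidth 1.
One optimal decomposition is:
Bags: B1 = {d, h}  B2 = {c, h}  B3 = {d, f}  B4 = {f, g}  B5 = {b, d}  B6 = {d, e}  B7 = {h, i}  B8 = {a, h}
Tree: B1–B2, B1–B3, B3–B4, B1–B5, B1–B6, B2–B7, B1–B8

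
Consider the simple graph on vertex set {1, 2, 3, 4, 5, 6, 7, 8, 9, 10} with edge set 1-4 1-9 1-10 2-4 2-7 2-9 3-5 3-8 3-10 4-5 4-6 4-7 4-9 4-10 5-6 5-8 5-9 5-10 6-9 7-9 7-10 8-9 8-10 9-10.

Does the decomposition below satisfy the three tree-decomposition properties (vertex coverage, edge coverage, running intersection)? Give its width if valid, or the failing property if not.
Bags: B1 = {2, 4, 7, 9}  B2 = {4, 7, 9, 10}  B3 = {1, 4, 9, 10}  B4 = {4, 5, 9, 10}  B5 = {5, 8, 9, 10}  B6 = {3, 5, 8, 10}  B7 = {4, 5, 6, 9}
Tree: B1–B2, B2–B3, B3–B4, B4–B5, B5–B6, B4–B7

Vertex coverage: the bags together contain {1, 2, 3, 4, 5, 6, 7, 8, 9, 10}, the full vertex set. Edge coverage: each edge of G has both endpoints in at least one bag. Running intersection: for every vertex, the bags containing it form a connected subtree. All three properties hold, so this is a valid tree decomposition of width max|bag| − 1 = 3, and hence tw(G) ≤ 3.

Yes; width 3.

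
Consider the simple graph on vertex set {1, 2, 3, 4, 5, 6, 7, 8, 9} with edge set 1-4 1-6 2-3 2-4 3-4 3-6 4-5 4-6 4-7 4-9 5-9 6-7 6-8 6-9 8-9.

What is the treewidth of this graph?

2

A width-2 tree decomposition is:
Bags: B1 = {3, 4, 6}  B2 = {4, 6, 9}  B3 = {6, 8, 9}  B4 = {4, 6, 7}  B5 = {2, 3, 4}  B6 = {4, 5, 9}  B7 = {1, 4, 6}
Tree: B1–B2, B2–B3, B2–B4, B1–B5, B2–B6, B2–B7
Each bag holds 3 vertices, so the decomposition has width 2, which upper-bounds the treewidth. For the lower bound, the 3 vertices {6, 8, 9} are pairwise adjacent, and any tree decomposition puts a clique entirely inside one bag — forcing width ≥ 2. The upper and lower bounds meet at 2, so that is the treewidth.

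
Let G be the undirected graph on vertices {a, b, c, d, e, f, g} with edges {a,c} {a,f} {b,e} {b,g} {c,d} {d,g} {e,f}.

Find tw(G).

2

A width-2 tree decomposition is:
Bags: B1 = {b, e, g}  B2 = {e, f, g}  B3 = {a, f, g}  B4 = {a, c, g}  B5 = {c, d, g}
Tree: B1–B2, B2–B3, B3–B4, B4–B5
Each bag holds 3 vertices, so the decomposition has width 2, which upper-bounds the treewidth. Since g–b–e–f–a–c–d–g is a cycle in G, G is not acyclic. Forests are exactly the graphs of treewidth ≤ 1, so tw(G) ≥ 2. Therefore the treewidth is 2.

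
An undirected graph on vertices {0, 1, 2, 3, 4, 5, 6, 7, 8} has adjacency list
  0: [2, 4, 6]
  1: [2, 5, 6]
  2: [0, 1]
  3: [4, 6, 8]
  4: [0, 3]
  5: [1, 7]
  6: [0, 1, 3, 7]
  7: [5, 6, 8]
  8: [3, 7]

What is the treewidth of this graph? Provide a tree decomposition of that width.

Each bag holds 4 vertices, so the decomposition has width 3, which upper-bounds the treewidth. For the lower bound: the 4 vertex sets {5,7,8}, {3}, {6}, {0,1,2,4} are disjoint, each induces a connected subgraph, and every pair is joined by at least one edge of G. Contracting each set to a single vertex therefore yields K_{4} as a minor, and since treewidth is minor-monotone, tw(G) ≥ tw(K_{4}) = 3. The upper and lower bounds meet at 3, so that is the treewidth.

Treewidth 3.
One optimal decomposition is:
Bags: B1 = {3, 5, 7, 8}  B2 = {3, 5, 6, 7}  B3 = {1, 3, 5, 6}  B4 = {1, 3, 4, 6}  B5 = {0, 1, 4, 6}  B6 = {0, 1, 2, 4}
Tree: B1–B2, B2–B3, B3–B4, B4–B5, B5–B6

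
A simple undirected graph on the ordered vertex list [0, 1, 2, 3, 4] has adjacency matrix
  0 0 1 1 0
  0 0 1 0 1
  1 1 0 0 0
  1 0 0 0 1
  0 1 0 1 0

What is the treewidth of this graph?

A width-2 tree decomposition is:
Bags: B1 = {1, 3, 4}  B2 = {0, 1, 3}  B3 = {0, 1, 2}
Tree: B1–B2, B2–B3
Each bag holds 3 vertices, so the decomposition has width 2, which upper-bounds the treewidth. The edges 1–4–3–0–2–1 form a cycle, so G is not a tree and its treewidth is at least 2. The upper and lower bounds meet at 2, so that is the treewidth.

2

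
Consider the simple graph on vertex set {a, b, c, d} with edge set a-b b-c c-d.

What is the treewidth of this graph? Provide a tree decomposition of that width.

Each bag holds 2 vertices, so the decomposition has width 1, which upper-bounds the treewidth. G has an edge, so its treewidth is at least 1. The upper and lower bounds meet at 1, so that is the treewidth.

Treewidth 1.
One such decomposition:
Bags: B1 = {c, d}  B2 = {b, c}  B3 = {a, b}
Tree: B1–B2, B2–B3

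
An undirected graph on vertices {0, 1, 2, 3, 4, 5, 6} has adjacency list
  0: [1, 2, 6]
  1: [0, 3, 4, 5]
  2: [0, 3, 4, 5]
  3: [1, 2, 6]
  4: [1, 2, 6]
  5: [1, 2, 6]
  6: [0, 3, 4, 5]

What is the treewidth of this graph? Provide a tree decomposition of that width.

Treewidth 3.
One such decomposition:
Bags: B1 = {1, 2, 5, 6}  B2 = {0, 1, 2, 6}  B3 = {1, 2, 3, 6}  B4 = {1, 2, 4, 6}
Tree: B1–B2, B2–B3, B3–B4

Each bag holds 4 vertices, so the decomposition has width 3, which upper-bounds the treewidth. For the lower bound: the 4 vertex sets {5,6}, {0,1}, {2}, {3} are disjoint, each induces a connected subgraph, and every pair is joined by at least one edge of G. Contracting each set to a single vertex therefore yields K_{4} as a minor, and since treewidth is minor-monotone, tw(G) ≥ tw(K_{4}) = 3. Combining the bounds, tw(G) = 3.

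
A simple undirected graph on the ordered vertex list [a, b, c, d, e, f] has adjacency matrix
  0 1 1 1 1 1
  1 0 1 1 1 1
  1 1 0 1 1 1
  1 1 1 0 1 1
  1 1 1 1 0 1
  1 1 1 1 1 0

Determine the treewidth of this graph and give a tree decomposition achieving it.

Treewidth 5.
One such decomposition:
Bags: B1 = {a, b, c, d, e, f}
Tree: (single bag)

With just one bag of size 6, the width is 6 − 1 = 5, so tw(G) ≤ 5. Conversely, {a, b, c, d, e, f} is a clique of size 6, and the vertices of any clique must share a bag in every tree decomposition; so some bag has ≥ 6 vertices and tw(G) ≥ 5. The upper and lower bounds meet at 5, so that is the treewidth.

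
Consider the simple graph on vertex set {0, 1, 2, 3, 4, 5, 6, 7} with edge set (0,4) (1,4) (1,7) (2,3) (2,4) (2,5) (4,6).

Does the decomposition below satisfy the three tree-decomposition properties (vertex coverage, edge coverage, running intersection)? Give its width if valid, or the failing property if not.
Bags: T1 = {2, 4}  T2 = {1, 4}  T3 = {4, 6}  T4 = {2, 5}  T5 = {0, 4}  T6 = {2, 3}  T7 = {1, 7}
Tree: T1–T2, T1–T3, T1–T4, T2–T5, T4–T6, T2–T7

Vertex coverage: the bags together contain {0, 1, 2, 3, 4, 5, 6, 7}, the full vertex set. Edge coverage: each edge of G has both endpoints in at least one bag. Running intersection: for every vertex, the bags containing it form a connected subtree. All three properties hold, so this is a valid tree decomposition of width max|bag| − 1 = 1, and hence tw(G) ≤ 1.

Yes; width 1.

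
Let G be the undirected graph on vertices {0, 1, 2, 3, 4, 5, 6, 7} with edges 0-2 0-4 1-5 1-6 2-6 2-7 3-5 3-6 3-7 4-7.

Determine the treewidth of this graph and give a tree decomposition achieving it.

Treewidth 2.
One such decomposition:
Bags: B1 = {1, 5, 6}  B2 = {3, 5, 6}  B3 = {2, 3, 6}  B4 = {2, 3, 7}  B5 = {0, 2, 7}  B6 = {0, 4, 7}
Tree: B1–B2, B2–B3, B3–B4, B4–B5, B5–B6

Every bag has size at most 3, so the width is 3 − 1 = 2 and tw(G) ≤ 2. The edges 1–5–3–6–1 form a cycle, so G is not a tree and its treewidth is at least 2. Hence tw(G) = 2 exactly.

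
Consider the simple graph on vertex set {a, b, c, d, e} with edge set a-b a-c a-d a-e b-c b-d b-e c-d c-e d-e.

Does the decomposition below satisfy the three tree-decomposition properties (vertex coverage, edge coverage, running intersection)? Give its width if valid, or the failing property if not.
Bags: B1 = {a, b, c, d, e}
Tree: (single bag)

Yes; width 4.

Every vertex of G appears in some bag (union = {a, b, c, d, e}); every edge is covered by a bag; and for each vertex v the set of bags containing v is connected in the bag tree. The decomposition is therefore valid. The largest bag has 5 vertices, so the width is 4.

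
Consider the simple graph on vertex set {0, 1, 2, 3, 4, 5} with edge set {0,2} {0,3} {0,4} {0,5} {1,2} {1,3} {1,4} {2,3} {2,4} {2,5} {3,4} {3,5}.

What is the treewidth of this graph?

3

A width-3 tree decomposition is:
Bags: B1 = {0, 2, 3, 4}  B2 = {1, 2, 3, 4}  B3 = {0, 2, 3, 5}
Tree: B1–B2, B1–B3
The largest bag has 4 vertices, giving width 3; this decomposition certifies tw(G) ≤ 3. For the lower bound, the 4 vertices {0, 2, 3, 4} are pairwise adjacent, and any tree decomposition puts a clique entirely inside one bag — forcing width ≥ 3. Combining the bounds, tw(G) = 3.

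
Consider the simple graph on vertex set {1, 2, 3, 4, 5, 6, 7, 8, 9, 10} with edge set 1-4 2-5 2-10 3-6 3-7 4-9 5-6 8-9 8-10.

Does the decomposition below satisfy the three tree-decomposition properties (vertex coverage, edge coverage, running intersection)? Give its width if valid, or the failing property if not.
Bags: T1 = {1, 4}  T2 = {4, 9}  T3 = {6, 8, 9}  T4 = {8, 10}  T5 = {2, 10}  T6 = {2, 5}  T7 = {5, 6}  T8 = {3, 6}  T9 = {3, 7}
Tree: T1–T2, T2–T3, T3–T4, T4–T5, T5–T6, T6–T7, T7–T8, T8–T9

A tree decomposition must satisfy three properties: every vertex lies in some bag; for every edge, both endpoints lie together in some bag; and for every vertex, the bags containing it form a connected subtree. Here bags containing vertex 6 are not connected in the tree, so the decomposition is invalid.

No — bags containing vertex 6 are not connected in the tree.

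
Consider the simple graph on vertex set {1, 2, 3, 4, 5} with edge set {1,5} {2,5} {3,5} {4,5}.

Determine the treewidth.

A width-1 tree decomposition is:
Bags: B1 = {3, 5}  B2 = {4, 5}  B3 = {2, 5}  B4 = {1, 5}
Tree: B1–B2, B1–B3, B1–B4
The largest bag has 2 vertices, giving width 1; this decomposition certifies tw(G) ≤ 1. Any graph with an edge has treewidth ≥ 1, and G has the edge 5–3. Combining the bounds, tw(G) = 1.

1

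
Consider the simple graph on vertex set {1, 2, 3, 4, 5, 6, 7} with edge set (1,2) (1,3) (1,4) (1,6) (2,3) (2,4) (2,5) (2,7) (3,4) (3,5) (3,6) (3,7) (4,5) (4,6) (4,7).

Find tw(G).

3

A width-3 tree decomposition is:
Bags: B1 = {1, 2, 3, 4}  B2 = {1, 3, 4, 6}  B3 = {2, 3, 4, 7}  B4 = {2, 3, 4, 5}
Tree: B1–B2, B1–B3, B3–B4
The largest bag has 4 vertices, giving width 3; this decomposition certifies tw(G) ≤ 3. Conversely, {1, 2, 3, 4} is a clique of size 4, and the vertices of any clique must share a bag in every tree decomposition; so some bag has ≥ 4 vertices and tw(G) ≥ 3. Combining the bounds, tw(G) = 3.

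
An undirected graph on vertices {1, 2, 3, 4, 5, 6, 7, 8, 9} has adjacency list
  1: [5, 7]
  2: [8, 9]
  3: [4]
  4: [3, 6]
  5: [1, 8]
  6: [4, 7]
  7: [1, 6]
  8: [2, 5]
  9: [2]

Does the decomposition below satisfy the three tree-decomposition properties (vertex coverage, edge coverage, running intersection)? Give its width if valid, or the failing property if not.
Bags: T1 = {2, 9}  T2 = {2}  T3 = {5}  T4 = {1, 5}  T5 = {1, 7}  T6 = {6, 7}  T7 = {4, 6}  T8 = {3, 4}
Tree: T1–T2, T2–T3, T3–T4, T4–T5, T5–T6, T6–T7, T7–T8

A tree decomposition must satisfy three properties: every vertex lies in some bag; for every edge, both endpoints lie together in some bag; and for every vertex, the bags containing it form a connected subtree. Here vertex 8 appears in no bag, so the decomposition is invalid.

No — vertex 8 appears in no bag.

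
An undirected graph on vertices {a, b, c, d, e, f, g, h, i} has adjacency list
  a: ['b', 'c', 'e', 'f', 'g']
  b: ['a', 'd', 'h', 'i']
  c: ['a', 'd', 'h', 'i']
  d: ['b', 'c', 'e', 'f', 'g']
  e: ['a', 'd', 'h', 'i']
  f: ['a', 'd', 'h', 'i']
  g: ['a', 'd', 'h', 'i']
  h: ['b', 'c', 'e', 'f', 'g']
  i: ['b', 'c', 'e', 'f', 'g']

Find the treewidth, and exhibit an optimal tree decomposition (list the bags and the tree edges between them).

Every bag has size at most 5, so the width is 5 − 1 = 4 and tw(G) ≤ 4. For the lower bound: the 5 vertex sets {a,g}, {e,h}, {c,d}, {i}, {f} are disjoint, each induces a connected subgraph, and every pair is joined by at least one edge of G. Contracting each set to a single vertex therefore yields K_{5} as a minor, and since treewidth is minor-monotone, tw(G) ≥ tw(K_{5}) = 4. The upper and lower bounds meet at 4, so that is the treewidth.

Treewidth 4.
Bags: B1 = {a, d, g, h, i}  B2 = {a, d, e, h, i}  B3 = {a, c, d, h, i}  B4 = {a, d, f, h, i}  B5 = {a, b, d, h, i}
Tree: B1–B2, B2–B3, B3–B4, B4–B5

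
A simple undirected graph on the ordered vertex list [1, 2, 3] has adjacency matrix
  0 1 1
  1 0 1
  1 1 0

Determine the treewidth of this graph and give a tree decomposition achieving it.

With just one bag of size 3, the width is 3 − 1 = 2, so tw(G) ≤ 2. Conversely, {1, 2, 3} is a clique of size 3, and the vertices of any clique must share a bag in every tree decomposition; so some bag has ≥ 3 vertices and tw(G) ≥ 2. The upper and lower bounds meet at 2, so that is the treewidth.

Treewidth 2.
One optimal decomposition is:
Bags: B1 = {1, 2, 3}
Tree: (single bag)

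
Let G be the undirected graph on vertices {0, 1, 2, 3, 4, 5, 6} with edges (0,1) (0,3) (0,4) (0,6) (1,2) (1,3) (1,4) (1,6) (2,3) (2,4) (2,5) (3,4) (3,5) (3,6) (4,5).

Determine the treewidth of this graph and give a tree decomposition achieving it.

Treewidth 3.
Bags: B1 = {0, 1, 3, 6}  B2 = {0, 1, 3, 4}  B3 = {1, 2, 3, 4}  B4 = {2, 3, 4, 5}
Tree: B1–B2, B2–B3, B3–B4

The largest bag has 4 vertices, giving width 3; this decomposition certifies tw(G) ≤ 3. On the other hand G contains the 4-clique {0, 1, 3, 4}. A clique must lie in a single bag of any decomposition, so no decomposition can have width below 3. Therefore the treewidth is 3.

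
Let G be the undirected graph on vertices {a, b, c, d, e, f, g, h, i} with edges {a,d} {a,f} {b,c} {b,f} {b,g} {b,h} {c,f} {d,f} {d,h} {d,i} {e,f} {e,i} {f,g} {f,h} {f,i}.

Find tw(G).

A width-2 tree decomposition is:
Bags: B1 = {d, f, h}  B2 = {b, f, h}  B3 = {d, f, i}  B4 = {b, c, f}  B5 = {e, f, i}  B6 = {b, f, g}  B7 = {a, d, f}
Tree: B1–B2, B1–B3, B2–B4, B3–B5, B2–B6, B3–B7
The largest bag has 3 vertices, giving width 2; this decomposition certifies tw(G) ≤ 2. Conversely, {d, f, h} is a clique of size 3, and the vertices of any clique must share a bag in every tree decomposition; so some bag has ≥ 3 vertices and tw(G) ≥ 2. Therefore the treewidth is 2.

2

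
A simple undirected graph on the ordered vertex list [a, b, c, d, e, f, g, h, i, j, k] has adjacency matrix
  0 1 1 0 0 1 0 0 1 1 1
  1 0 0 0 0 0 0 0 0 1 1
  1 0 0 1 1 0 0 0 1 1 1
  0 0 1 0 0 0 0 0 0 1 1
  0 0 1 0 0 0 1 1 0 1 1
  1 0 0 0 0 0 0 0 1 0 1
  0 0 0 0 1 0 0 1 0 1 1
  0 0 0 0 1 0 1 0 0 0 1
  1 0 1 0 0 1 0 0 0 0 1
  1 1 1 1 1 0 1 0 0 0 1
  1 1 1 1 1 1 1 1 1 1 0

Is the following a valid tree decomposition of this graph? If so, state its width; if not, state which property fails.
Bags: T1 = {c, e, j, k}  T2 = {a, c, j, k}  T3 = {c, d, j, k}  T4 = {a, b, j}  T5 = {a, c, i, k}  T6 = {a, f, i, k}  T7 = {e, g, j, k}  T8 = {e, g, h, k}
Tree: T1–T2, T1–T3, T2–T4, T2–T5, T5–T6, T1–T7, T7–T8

No — edge (k,b) lies in no bag.

A tree decomposition must satisfy three properties: every vertex lies in some bag; for every edge, both endpoints lie together in some bag; and for every vertex, the bags containing it form a connected subtree. Here edge (k,b) lies in no bag, so the decomposition is invalid.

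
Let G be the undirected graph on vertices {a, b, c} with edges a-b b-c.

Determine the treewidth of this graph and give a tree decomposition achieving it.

Every bag has size at most 2, so the width is 2 − 1 = 1 and tw(G) ≤ 1. Since G has at least one edge (e.g. b–a), it is not an edgeless graph, so tw(G) ≥ 1. Therefore the treewidth is 1.

Treewidth 1.
Bags: B1 = {a, b}  B2 = {b, c}
Tree: B1–B2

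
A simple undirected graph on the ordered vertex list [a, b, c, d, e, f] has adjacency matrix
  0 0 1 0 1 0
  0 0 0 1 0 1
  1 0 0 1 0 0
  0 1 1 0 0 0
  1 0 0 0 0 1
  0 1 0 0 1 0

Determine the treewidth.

A width-2 tree decomposition is:
Bags: B1 = {b, c, d}  B2 = {b, c, f}  B3 = {c, e, f}  B4 = {a, c, e}
Tree: B1–B2, B2–B3, B3–B4
Every bag has size at most 3, so the width is 3 − 1 = 2 and tw(G) ≤ 2. Since c–d–b–f–e–a–c is a cycle in G, G is not acyclic. Forests are exactly the graphs of treewidth ≤ 1, so tw(G) ≥ 2. The upper and lower bounds meet at 2, so that is the treewidth.

2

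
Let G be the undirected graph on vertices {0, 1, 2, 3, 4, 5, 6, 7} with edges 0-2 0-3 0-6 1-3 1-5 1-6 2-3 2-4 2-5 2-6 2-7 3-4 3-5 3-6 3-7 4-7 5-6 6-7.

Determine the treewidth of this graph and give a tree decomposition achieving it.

Treewidth 3.
One optimal decomposition is:
Bags: B1 = {2, 3, 4, 7}  B2 = {2, 3, 6, 7}  B3 = {2, 3, 5, 6}  B4 = {1, 3, 5, 6}  B5 = {0, 2, 3, 6}
Tree: B1–B2, B2–B3, B3–B4, B2–B5

The largest bag has 4 vertices, giving width 3; this decomposition certifies tw(G) ≤ 3. For the lower bound, the 4 vertices {1, 3, 5, 6} are pairwise adjacent, and any tree decomposition puts a clique entirely inside one bag — forcing width ≥ 3. The upper and lower bounds meet at 3, so that is the treewidth.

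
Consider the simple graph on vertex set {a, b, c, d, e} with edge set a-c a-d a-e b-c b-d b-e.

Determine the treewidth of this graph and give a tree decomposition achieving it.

Treewidth 2.
One optimal decomposition is:
Bags: B1 = {a, b, d}  B2 = {a, b, c}  B3 = {a, b, e}
Tree: B1–B2, B2–B3

Each bag holds 3 vertices, so the decomposition has width 2, which upper-bounds the treewidth. For the lower bound, G contains the cycle a–d–b–c–a, so G is not a forest; only forests have treewidth ≤ 1, hence tw(G) ≥ 2. Hence tw(G) = 2 exactly.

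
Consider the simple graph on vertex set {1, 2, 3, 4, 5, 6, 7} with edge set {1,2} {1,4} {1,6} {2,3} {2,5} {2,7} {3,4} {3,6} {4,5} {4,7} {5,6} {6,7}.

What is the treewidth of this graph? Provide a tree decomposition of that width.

Every bag has size at most 4, so the width is 4 − 1 = 3 and tw(G) ≤ 3. For the lower bound: the 4 vertex sets {3,4}, {2,7}, {6}, {1} are disjoint, each induces a connected subgraph, and every pair is joined by at least one edge of G. Contracting each set to a single vertex therefore yields K_{4} as a minor, and since treewidth is minor-monotone, tw(G) ≥ tw(K_{4}) = 3. Combining the bounds, tw(G) = 3.

Treewidth 3.
One such decomposition:
Bags: B1 = {2, 3, 4, 6}  B2 = {2, 4, 6, 7}  B3 = {1, 2, 4, 6}  B4 = {2, 4, 5, 6}
Tree: B1–B2, B2–B3, B3–B4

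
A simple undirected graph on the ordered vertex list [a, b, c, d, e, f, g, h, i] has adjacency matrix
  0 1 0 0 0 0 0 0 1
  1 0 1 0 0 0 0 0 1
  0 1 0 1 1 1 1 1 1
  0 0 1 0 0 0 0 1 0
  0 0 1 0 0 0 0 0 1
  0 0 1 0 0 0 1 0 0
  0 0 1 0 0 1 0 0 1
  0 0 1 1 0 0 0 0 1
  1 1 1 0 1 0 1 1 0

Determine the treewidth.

A width-2 tree decomposition is:
Bags: B1 = {b, c, i}  B2 = {c, h, i}  B3 = {c, d, h}  B4 = {a, b, i}  B5 = {c, g, i}  B6 = {c, e, i}  B7 = {c, f, g}
Tree: B1–B2, B2–B3, B1–B4, B1–B5, B5–B6, B5–B7
The largest bag has 3 vertices, giving width 2; this decomposition certifies tw(G) ≤ 2. For the lower bound, the 3 vertices {c, d, h} are pairwise adjacent, and any tree decomposition puts a clique entirely inside one bag — forcing width ≥ 2. The upper and lower bounds meet at 2, so that is the treewidth.

2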